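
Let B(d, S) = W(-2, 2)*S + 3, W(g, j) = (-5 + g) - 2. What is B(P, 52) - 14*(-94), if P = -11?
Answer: 851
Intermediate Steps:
W(g, j) = -7 + g
B(d, S) = 3 - 9*S (B(d, S) = (-7 - 2)*S + 3 = -9*S + 3 = 3 - 9*S)
B(P, 52) - 14*(-94) = (3 - 9*52) - 14*(-94) = (3 - 468) + 1316 = -465 + 1316 = 851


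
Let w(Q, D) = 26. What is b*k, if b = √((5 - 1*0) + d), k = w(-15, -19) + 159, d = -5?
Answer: 0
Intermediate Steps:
k = 185 (k = 26 + 159 = 185)
b = 0 (b = √((5 - 1*0) - 5) = √((5 + 0) - 5) = √(5 - 5) = √0 = 0)
b*k = 0*185 = 0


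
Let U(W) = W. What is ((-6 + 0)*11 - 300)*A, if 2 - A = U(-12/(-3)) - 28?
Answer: -9516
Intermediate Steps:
A = 26 (A = 2 - (-12/(-3) - 28) = 2 - (-12*(-1/3) - 28) = 2 - (4 - 28) = 2 - 1*(-24) = 2 + 24 = 26)
((-6 + 0)*11 - 300)*A = ((-6 + 0)*11 - 300)*26 = (-6*11 - 300)*26 = (-66 - 300)*26 = -366*26 = -9516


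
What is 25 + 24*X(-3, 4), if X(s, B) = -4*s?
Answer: 313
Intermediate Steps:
25 + 24*X(-3, 4) = 25 + 24*(-4*(-3)) = 25 + 24*12 = 25 + 288 = 313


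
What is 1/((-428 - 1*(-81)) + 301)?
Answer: -1/46 ≈ -0.021739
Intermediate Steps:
1/((-428 - 1*(-81)) + 301) = 1/((-428 + 81) + 301) = 1/(-347 + 301) = 1/(-46) = -1/46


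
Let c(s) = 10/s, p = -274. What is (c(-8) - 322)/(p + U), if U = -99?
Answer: 1293/1492 ≈ 0.86662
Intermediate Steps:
(c(-8) - 322)/(p + U) = (10/(-8) - 322)/(-274 - 99) = (10*(-⅛) - 322)/(-373) = (-5/4 - 322)*(-1/373) = -1293/4*(-1/373) = 1293/1492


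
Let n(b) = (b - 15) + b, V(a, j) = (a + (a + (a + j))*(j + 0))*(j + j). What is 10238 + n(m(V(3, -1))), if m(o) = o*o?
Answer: 10255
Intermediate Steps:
V(a, j) = 2*j*(a + j*(j + 2*a)) (V(a, j) = (a + (j + 2*a)*j)*(2*j) = (a + j*(j + 2*a))*(2*j) = 2*j*(a + j*(j + 2*a)))
m(o) = o²
n(b) = -15 + 2*b (n(b) = (-15 + b) + b = -15 + 2*b)
10238 + n(m(V(3, -1))) = 10238 + (-15 + 2*(2*(-1)*(3 + (-1)² + 2*3*(-1)))²) = 10238 + (-15 + 2*(2*(-1)*(3 + 1 - 6))²) = 10238 + (-15 + 2*(2*(-1)*(-2))²) = 10238 + (-15 + 2*4²) = 10238 + (-15 + 2*16) = 10238 + (-15 + 32) = 10238 + 17 = 10255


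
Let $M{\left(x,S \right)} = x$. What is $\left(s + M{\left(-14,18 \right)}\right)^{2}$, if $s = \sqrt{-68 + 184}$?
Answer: $312 - 56 \sqrt{29} \approx 10.431$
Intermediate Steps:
$s = 2 \sqrt{29}$ ($s = \sqrt{116} = 2 \sqrt{29} \approx 10.77$)
$\left(s + M{\left(-14,18 \right)}\right)^{2} = \left(2 \sqrt{29} - 14\right)^{2} = \left(-14 + 2 \sqrt{29}\right)^{2}$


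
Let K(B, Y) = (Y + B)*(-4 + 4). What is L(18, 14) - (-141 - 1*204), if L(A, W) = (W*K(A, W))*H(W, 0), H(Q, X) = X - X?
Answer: 345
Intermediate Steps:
H(Q, X) = 0
K(B, Y) = 0 (K(B, Y) = (B + Y)*0 = 0)
L(A, W) = 0 (L(A, W) = (W*0)*0 = 0*0 = 0)
L(18, 14) - (-141 - 1*204) = 0 - (-141 - 1*204) = 0 - (-141 - 204) = 0 - 1*(-345) = 0 + 345 = 345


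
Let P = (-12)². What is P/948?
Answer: 12/79 ≈ 0.15190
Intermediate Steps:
P = 144
P/948 = 144/948 = 144*(1/948) = 12/79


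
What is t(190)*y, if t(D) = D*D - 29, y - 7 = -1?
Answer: 216426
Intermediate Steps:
y = 6 (y = 7 - 1 = 6)
t(D) = -29 + D² (t(D) = D² - 29 = -29 + D²)
t(190)*y = (-29 + 190²)*6 = (-29 + 36100)*6 = 36071*6 = 216426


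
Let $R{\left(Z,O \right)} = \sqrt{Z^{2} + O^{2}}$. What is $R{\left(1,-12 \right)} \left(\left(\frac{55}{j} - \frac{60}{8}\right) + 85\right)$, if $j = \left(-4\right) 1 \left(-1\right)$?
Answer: $\frac{365 \sqrt{145}}{4} \approx 1098.8$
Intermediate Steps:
$R{\left(Z,O \right)} = \sqrt{O^{2} + Z^{2}}$
$j = 4$ ($j = \left(-4\right) \left(-1\right) = 4$)
$R{\left(1,-12 \right)} \left(\left(\frac{55}{j} - \frac{60}{8}\right) + 85\right) = \sqrt{\left(-12\right)^{2} + 1^{2}} \left(\left(\frac{55}{4} - \frac{60}{8}\right) + 85\right) = \sqrt{144 + 1} \left(\left(55 \cdot \frac{1}{4} - \frac{15}{2}\right) + 85\right) = \sqrt{145} \left(\left(\frac{55}{4} - \frac{15}{2}\right) + 85\right) = \sqrt{145} \left(\frac{25}{4} + 85\right) = \sqrt{145} \cdot \frac{365}{4} = \frac{365 \sqrt{145}}{4}$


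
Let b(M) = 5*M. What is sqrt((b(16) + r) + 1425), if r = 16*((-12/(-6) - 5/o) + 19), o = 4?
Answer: sqrt(1821) ≈ 42.673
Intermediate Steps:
r = 316 (r = 16*((-12/(-6) - 5/4) + 19) = 16*((-12*(-1/6) - 5*1/4) + 19) = 16*((2 - 5/4) + 19) = 16*(3/4 + 19) = 16*(79/4) = 316)
sqrt((b(16) + r) + 1425) = sqrt((5*16 + 316) + 1425) = sqrt((80 + 316) + 1425) = sqrt(396 + 1425) = sqrt(1821)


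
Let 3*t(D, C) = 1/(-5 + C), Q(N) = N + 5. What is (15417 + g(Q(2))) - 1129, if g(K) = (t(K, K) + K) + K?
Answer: 85813/6 ≈ 14302.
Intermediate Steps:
Q(N) = 5 + N
t(D, C) = 1/(3*(-5 + C))
g(K) = 2*K + 1/(3*(-5 + K)) (g(K) = (1/(3*(-5 + K)) + K) + K = (K + 1/(3*(-5 + K))) + K = 2*K + 1/(3*(-5 + K)))
(15417 + g(Q(2))) - 1129 = (15417 + (1 + 6*(5 + 2)*(-5 + (5 + 2)))/(3*(-5 + (5 + 2)))) - 1129 = (15417 + (1 + 6*7*(-5 + 7))/(3*(-5 + 7))) - 1129 = (15417 + (⅓)*(1 + 6*7*2)/2) - 1129 = (15417 + (⅓)*(½)*(1 + 84)) - 1129 = (15417 + (⅓)*(½)*85) - 1129 = (15417 + 85/6) - 1129 = 92587/6 - 1129 = 85813/6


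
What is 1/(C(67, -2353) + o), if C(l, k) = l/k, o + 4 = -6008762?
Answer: -2353/14138626465 ≈ -1.6642e-7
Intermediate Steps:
o = -6008766 (o = -4 - 6008762 = -6008766)
1/(C(67, -2353) + o) = 1/(67/(-2353) - 6008766) = 1/(67*(-1/2353) - 6008766) = 1/(-67/2353 - 6008766) = 1/(-14138626465/2353) = -2353/14138626465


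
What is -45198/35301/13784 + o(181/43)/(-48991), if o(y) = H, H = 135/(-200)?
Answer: -3143079423/39730801525240 ≈ -7.9109e-5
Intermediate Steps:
H = -27/40 (H = 135*(-1/200) = -27/40 ≈ -0.67500)
o(y) = -27/40
-45198/35301/13784 + o(181/43)/(-48991) = -45198/35301/13784 - 27/40/(-48991) = -45198*1/35301*(1/13784) - 27/40*(-1/48991) = -15066/11767*1/13784 + 27/1959640 = -7533/81098164 + 27/1959640 = -3143079423/39730801525240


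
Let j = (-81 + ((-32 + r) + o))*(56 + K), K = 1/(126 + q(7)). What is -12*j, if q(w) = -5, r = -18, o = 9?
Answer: 9921528/121 ≈ 81996.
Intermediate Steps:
K = 1/121 (K = 1/(126 - 5) = 1/121 ≈ 0.0082645)
j = -826794/121 (j = (-81 + ((-32 - 18) + 9))*(56 + 1/121) = (-81 + (-50 + 9))*(6777/121) = (-81 - 41)*(6777/121) = -122*6777/121 = -826794/121 ≈ -6833.0)
-12*j = -12*(-826794/121) = 9921528/121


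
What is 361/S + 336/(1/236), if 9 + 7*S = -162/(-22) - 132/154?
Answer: 15030253/192 ≈ 78283.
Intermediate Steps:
S = -192/539 (S = -9/7 + (-162/(-22) - 132/154)/7 = -9/7 + (-162*(-1/22) - 132*1/154)/7 = -9/7 + (81/11 - 6/7)/7 = -9/7 + (⅐)*(501/77) = -9/7 + 501/539 = -192/539 ≈ -0.35622)
361/S + 336/(1/236) = 361/(-192/539) + 336/(1/236) = 361*(-539/192) + 336/(1/236) = -194579/192 + 336*236 = -194579/192 + 79296 = 15030253/192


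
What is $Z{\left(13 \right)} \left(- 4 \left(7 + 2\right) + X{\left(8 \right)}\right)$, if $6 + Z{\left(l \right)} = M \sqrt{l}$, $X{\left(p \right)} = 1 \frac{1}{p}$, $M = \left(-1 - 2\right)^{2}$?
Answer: $\frac{861}{4} - \frac{2583 \sqrt{13}}{8} \approx -948.89$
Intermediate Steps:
$M = 9$ ($M = \left(-3\right)^{2} = 9$)
$X{\left(p \right)} = \frac{1}{p}$
$Z{\left(l \right)} = -6 + 9 \sqrt{l}$
$Z{\left(13 \right)} \left(- 4 \left(7 + 2\right) + X{\left(8 \right)}\right) = \left(-6 + 9 \sqrt{13}\right) \left(- 4 \left(7 + 2\right) + \frac{1}{8}\right) = \left(-6 + 9 \sqrt{13}\right) \left(\left(-4\right) 9 + \frac{1}{8}\right) = \left(-6 + 9 \sqrt{13}\right) \left(-36 + \frac{1}{8}\right) = \left(-6 + 9 \sqrt{13}\right) \left(- \frac{287}{8}\right) = \frac{861}{4} - \frac{2583 \sqrt{13}}{8}$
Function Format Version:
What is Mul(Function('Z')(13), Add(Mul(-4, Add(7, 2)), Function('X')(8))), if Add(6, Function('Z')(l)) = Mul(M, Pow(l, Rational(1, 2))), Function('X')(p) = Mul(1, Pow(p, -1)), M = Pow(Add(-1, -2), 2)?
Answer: Add(Rational(861, 4), Mul(Rational(-2583, 8), Pow(13, Rational(1, 2)))) ≈ -948.89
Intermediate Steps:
M = 9 (M = Pow(-3, 2) = 9)
Function('X')(p) = Pow(p, -1)
Function('Z')(l) = Add(-6, Mul(9, Pow(l, Rational(1, 2))))
Mul(Function('Z')(13), Add(Mul(-4, Add(7, 2)), Function('X')(8))) = Mul(Add(-6, Mul(9, Pow(13, Rational(1, 2)))), Add(Mul(-4, Add(7, 2)), Pow(8, -1))) = Mul(Add(-6, Mul(9, Pow(13, Rational(1, 2)))), Add(Mul(-4, 9), Rational(1, 8))) = Mul(Add(-6, Mul(9, Pow(13, Rational(1, 2)))), Add(-36, Rational(1, 8))) = Mul(Add(-6, Mul(9, Pow(13, Rational(1, 2)))), Rational(-287, 8)) = Add(Rational(861, 4), Mul(Rational(-2583, 8), Pow(13, Rational(1, 2))))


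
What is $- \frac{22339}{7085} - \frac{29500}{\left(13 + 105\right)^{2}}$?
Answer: $- \frac{2203626}{418015} \approx -5.2716$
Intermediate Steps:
$- \frac{22339}{7085} - \frac{29500}{\left(13 + 105\right)^{2}} = \left(-22339\right) \frac{1}{7085} - \frac{29500}{118^{2}} = - \frac{22339}{7085} - \frac{29500}{13924} = - \frac{22339}{7085} - \frac{125}{59} = - \frac{2203626}{418015}$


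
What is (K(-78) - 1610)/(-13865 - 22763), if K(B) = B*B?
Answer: -2237/18314 ≈ -0.12215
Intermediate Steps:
K(B) = B²
(K(-78) - 1610)/(-13865 - 22763) = ((-78)² - 1610)/(-13865 - 22763) = (6084 - 1610)/(-36628) = 4474*(-1/36628) = -2237/18314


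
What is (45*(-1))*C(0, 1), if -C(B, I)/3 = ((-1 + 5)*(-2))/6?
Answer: -180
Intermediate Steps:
C(B, I) = 4 (C(B, I) = -3*(-1 + 5)*(-2)/6 = -3*4*(-2)/6 = -(-24)/6 = -3*(-4/3) = 4)
(45*(-1))*C(0, 1) = (45*(-1))*4 = -45*4 = -180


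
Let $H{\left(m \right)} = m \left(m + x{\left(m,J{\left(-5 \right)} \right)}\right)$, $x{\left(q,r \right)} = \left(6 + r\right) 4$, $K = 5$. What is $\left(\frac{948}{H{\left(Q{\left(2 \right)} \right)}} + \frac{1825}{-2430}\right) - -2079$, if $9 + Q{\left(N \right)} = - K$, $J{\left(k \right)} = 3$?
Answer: $\frac{77657051}{37422} \approx 2075.2$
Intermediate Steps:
$x{\left(q,r \right)} = 24 + 4 r$
$Q{\left(N \right)} = -14$ ($Q{\left(N \right)} = -9 - 5 = -14$)
$H{\left(m \right)} = m \left(36 + m\right)$ ($H{\left(m \right)} = m \left(m + \left(24 + 4 \cdot 3\right)\right) = m \left(m + \left(24 + 12\right)\right) = m \left(m + 36\right) = m \left(36 + m\right)$)
$\left(\frac{948}{H{\left(Q{\left(2 \right)} \right)}} + \frac{1825}{-2430}\right) - -2079 = \left(\frac{948}{\left(-14\right) \left(36 - 14\right)} + \frac{1825}{-2430}\right) - -2079 = \left(\frac{948}{\left(-14\right) 22} + 1825 \left(- \frac{1}{2430}\right)\right) + 2079 = \left(\frac{948}{-308} - \frac{365}{486}\right) + 2079 = \left(948 \left(- \frac{1}{308}\right) - \frac{365}{486}\right) + 2079 = \left(- \frac{237}{77} - \frac{365}{486}\right) + 2079 = - \frac{143287}{37422} + 2079 = \frac{77657051}{37422}$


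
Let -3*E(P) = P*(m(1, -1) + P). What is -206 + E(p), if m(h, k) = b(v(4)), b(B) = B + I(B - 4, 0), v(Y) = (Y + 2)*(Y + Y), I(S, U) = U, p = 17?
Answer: -1723/3 ≈ -574.33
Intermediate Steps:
v(Y) = 2*Y*(2 + Y) (v(Y) = (2 + Y)*(2*Y) = 2*Y*(2 + Y))
b(B) = B (b(B) = B + 0 = B)
m(h, k) = 48 (m(h, k) = 2*4*(2 + 4) = 2*4*6 = 48)
E(P) = -P*(48 + P)/3
-206 + E(p) = -206 - ⅓*17*(48 + 17) = -206 - ⅓*17*65 = -206 - 1105/3 = -1723/3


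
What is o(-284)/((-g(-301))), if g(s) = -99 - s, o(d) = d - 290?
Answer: 287/101 ≈ 2.8416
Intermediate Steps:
o(d) = -290 + d
o(-284)/((-g(-301))) = (-290 - 284)/((-(-99 - 1*(-301)))) = -574*(-1/(-99 + 301)) = -574/((-1*202)) = -574/(-202) = -574*(-1/202) = 287/101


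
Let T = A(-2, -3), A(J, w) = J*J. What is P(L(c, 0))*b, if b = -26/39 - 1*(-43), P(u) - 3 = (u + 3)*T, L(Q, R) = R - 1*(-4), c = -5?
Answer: 3937/3 ≈ 1312.3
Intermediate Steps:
A(J, w) = J²
T = 4 (T = (-2)² = 4)
L(Q, R) = 4 + R (L(Q, R) = R + 4 = 4 + R)
P(u) = 15 + 4*u (P(u) = 3 + (u + 3)*4 = 3 + (3 + u)*4 = 3 + (12 + 4*u) = 15 + 4*u)
b = 127/3 (b = -26*1/39 + 43 = -⅔ + 43 = 127/3 ≈ 42.333)
P(L(c, 0))*b = (15 + 4*(4 + 0))*(127/3) = (15 + 4*4)*(127/3) = (15 + 16)*(127/3) = 31*(127/3) = 3937/3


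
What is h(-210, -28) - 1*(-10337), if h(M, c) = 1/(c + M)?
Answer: 2460205/238 ≈ 10337.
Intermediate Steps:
h(M, c) = 1/(M + c)
h(-210, -28) - 1*(-10337) = 1/(-210 - 28) - 1*(-10337) = 1/(-238) + 10337 = -1/238 + 10337 = 2460205/238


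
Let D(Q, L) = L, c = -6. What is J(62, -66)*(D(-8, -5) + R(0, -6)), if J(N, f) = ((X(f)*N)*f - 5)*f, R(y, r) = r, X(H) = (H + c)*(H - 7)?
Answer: -15614486382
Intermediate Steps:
X(H) = (-7 + H)*(-6 + H) (X(H) = (H - 6)*(H - 7) = (-6 + H)*(-7 + H) = (-7 + H)*(-6 + H))
J(N, f) = f*(-5 + N*f*(42 + f² - 13*f)) (J(N, f) = (((42 + f² - 13*f)*N)*f - 5)*f = ((N*(42 + f² - 13*f))*f - 5)*f = (N*f*(42 + f² - 13*f) - 5)*f = (-5 + N*f*(42 + f² - 13*f))*f = f*(-5 + N*f*(42 + f² - 13*f)))
J(62, -66)*(D(-8, -5) + R(0, -6)) = (-66*(-5 + 62*(-66)*(42 + (-66)² - 13*(-66))))*(-5 - 6) = -66*(-5 + 62*(-66)*(42 + 4356 + 858))*(-11) = -66*(-5 + 62*(-66)*5256)*(-11) = -66*(-5 - 21507552)*(-11) = -66*(-21507557)*(-11) = 1419498762*(-11) = -15614486382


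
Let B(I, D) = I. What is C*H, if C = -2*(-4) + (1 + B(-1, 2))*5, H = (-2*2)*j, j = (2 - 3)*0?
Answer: 0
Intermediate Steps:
j = 0 (j = -1*0 = 0)
H = 0 (H = -2*2*0 = -4*0 = 0)
C = 8 (C = -2*(-4) + (1 - 1)*5 = 8 + 0*5 = 8 + 0 = 8)
C*H = 8*0 = 0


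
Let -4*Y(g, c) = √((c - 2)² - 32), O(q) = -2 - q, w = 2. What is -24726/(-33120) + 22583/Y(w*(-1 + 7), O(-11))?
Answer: 4121/5520 - 90332*√17/17 ≈ -21908.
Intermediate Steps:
Y(g, c) = -√(-32 + (-2 + c)²)/4 (Y(g, c) = -√((c - 2)² - 32)/4 = -√((-2 + c)² - 32)/4 = -√(-32 + (-2 + c)²)/4)
-24726/(-33120) + 22583/Y(w*(-1 + 7), O(-11)) = -24726/(-33120) + 22583/((-√(-32 + (-2 + (-2 - 1*(-11)))²)/4)) = -24726*(-1/33120) + 22583/((-√(-32 + (-2 + (-2 + 11))²)/4)) = 4121/5520 + 22583/((-√(-32 + (-2 + 9)²)/4)) = 4121/5520 + 22583/((-√(-32 + 7²)/4)) = 4121/5520 + 22583/((-√(-32 + 49)/4)) = 4121/5520 + 22583/((-√17/4)) = 4121/5520 + 22583*(-4*√17/17) = 4121/5520 - 90332*√17/17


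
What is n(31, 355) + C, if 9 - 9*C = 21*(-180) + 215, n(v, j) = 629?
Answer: 9235/9 ≈ 1026.1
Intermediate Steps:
C = 3574/9 (C = 1 - (21*(-180) + 215)/9 = 1 - (-3780 + 215)/9 = 1 - ⅑*(-3565) = 1 + 3565/9 = 3574/9 ≈ 397.11)
n(31, 355) + C = 629 + 3574/9 = 9235/9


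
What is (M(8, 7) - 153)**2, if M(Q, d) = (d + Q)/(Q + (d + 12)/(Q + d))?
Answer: 442765764/19321 ≈ 22916.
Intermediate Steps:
M(Q, d) = (Q + d)/(Q + (12 + d)/(Q + d))
(M(8, 7) - 153)**2 = ((8 + 7)**2/(12 + 7 + 8**2 + 8*7) - 153)**2 = (15**2/(12 + 7 + 64 + 56) - 153)**2 = (225/139 - 153)**2 = (-21042/139)**2 = 442765764/19321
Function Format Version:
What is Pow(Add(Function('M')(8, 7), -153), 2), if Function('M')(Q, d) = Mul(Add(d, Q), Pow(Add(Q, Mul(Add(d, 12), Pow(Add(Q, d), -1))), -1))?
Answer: Rational(442765764, 19321) ≈ 22916.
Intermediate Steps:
Function('M')(Q, d) = Mul(Pow(Add(Q, Mul(Pow(Add(Q, d), -1), Add(12, d))), -1), Add(Q, d)) (Function('M')(Q, d) = Mul(Add(Q, d), Pow(Add(Q, Mul(Add(12, d), Pow(Add(Q, d), -1))), -1)) = Mul(Add(Q, d), Pow(Add(Q, Mul(Pow(Add(Q, d), -1), Add(12, d))), -1)) = Mul(Pow(Add(Q, Mul(Pow(Add(Q, d), -1), Add(12, d))), -1), Add(Q, d)))
Pow(Add(Function('M')(8, 7), -153), 2) = Pow(Add(Mul(Pow(Add(8, 7), 2), Pow(Add(12, 7, Pow(8, 2), Mul(8, 7)), -1)), -153), 2) = Pow(Add(Mul(Pow(15, 2), Pow(Add(12, 7, 64, 56), -1)), -153), 2) = Pow(Add(Mul(225, Pow(139, -1)), -153), 2) = Pow(Add(Mul(225, Rational(1, 139)), -153), 2) = Pow(Add(Rational(225, 139), -153), 2) = Pow(Rational(-21042, 139), 2) = Rational(442765764, 19321)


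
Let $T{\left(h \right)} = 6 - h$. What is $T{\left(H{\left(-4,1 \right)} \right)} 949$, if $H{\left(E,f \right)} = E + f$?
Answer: $8541$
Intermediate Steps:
$T{\left(H{\left(-4,1 \right)} \right)} 949 = \left(6 - \left(-4 + 1\right)\right) 949 = \left(6 - -3\right) 949 = \left(6 + 3\right) 949 = 9 \cdot 949 = 8541$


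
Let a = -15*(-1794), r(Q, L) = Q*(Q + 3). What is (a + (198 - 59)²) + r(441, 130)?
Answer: 242035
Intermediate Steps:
r(Q, L) = Q*(3 + Q)
a = 26910
(a + (198 - 59)²) + r(441, 130) = (26910 + (198 - 59)²) + 441*(3 + 441) = (26910 + 139²) + 441*444 = (26910 + 19321) + 195804 = 46231 + 195804 = 242035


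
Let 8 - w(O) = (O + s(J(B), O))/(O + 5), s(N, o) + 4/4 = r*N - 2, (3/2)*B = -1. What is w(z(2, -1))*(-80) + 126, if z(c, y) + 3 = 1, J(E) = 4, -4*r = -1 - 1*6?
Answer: -1382/3 ≈ -460.67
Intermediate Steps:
r = 7/4 (r = -(-1 - 1*6)/4 = -(-1 - 6)/4 = -¼*(-7) = 7/4 ≈ 1.7500)
B = -⅔ (B = (⅔)*(-1) = -⅔ ≈ -0.66667)
s(N, o) = -3 + 7*N/4 (s(N, o) = -1 + (7*N/4 - 2) = -1 + (-2 + 7*N/4) = -3 + 7*N/4)
z(c, y) = -2 (z(c, y) = -3 + 1 = -2)
w(O) = 8 - (4 + O)/(5 + O) (w(O) = 8 - (O + (-3 + (7/4)*4))/(O + 5) = 8 - (O + (-3 + 7))/(5 + O) = 8 - (O + 4)/(5 + O) = 8 - (4 + O)/(5 + O))
w(z(2, -1))*(-80) + 126 = ((36 + 7*(-2))/(5 - 2))*(-80) + 126 = ((36 - 14)/3)*(-80) + 126 = ((⅓)*22)*(-80) + 126 = (22/3)*(-80) + 126 = -1760/3 + 126 = -1382/3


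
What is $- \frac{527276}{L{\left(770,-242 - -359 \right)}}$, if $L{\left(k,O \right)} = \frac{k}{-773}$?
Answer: $\frac{203792174}{385} \approx 5.2933 \cdot 10^{5}$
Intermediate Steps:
$L{\left(k,O \right)} = - \frac{k}{773}$ ($L{\left(k,O \right)} = k \left(- \frac{1}{773}\right) = - \frac{k}{773}$)
$- \frac{527276}{L{\left(770,-242 - -359 \right)}} = - \frac{527276}{\left(- \frac{1}{773}\right) 770} = - \frac{527276}{- \frac{770}{773}} = \left(-527276\right) \left(- \frac{773}{770}\right) = \frac{203792174}{385}$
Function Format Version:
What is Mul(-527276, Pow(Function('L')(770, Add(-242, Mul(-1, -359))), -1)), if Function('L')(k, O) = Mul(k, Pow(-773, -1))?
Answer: Rational(203792174, 385) ≈ 5.2933e+5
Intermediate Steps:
Function('L')(k, O) = Mul(Rational(-1, 773), k) (Function('L')(k, O) = Mul(k, Rational(-1, 773)) = Mul(Rational(-1, 773), k))
Mul(-527276, Pow(Function('L')(770, Add(-242, Mul(-1, -359))), -1)) = Mul(-527276, Pow(Mul(Rational(-1, 773), 770), -1)) = Mul(-527276, Pow(Rational(-770, 773), -1)) = Mul(-527276, Rational(-773, 770)) = Rational(203792174, 385)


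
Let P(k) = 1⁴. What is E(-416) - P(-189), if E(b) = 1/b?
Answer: -417/416 ≈ -1.0024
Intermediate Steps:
P(k) = 1
E(-416) - P(-189) = 1/(-416) - 1*1 = -1/416 - 1 = -417/416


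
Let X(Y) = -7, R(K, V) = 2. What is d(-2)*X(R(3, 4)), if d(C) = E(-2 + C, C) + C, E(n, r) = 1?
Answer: 7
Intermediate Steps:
d(C) = 1 + C
d(-2)*X(R(3, 4)) = (1 - 2)*(-7) = -1*(-7) = 7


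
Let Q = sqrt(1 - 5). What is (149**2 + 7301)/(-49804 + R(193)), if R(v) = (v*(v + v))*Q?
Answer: -183664701/3085030804 - 549459999*I/3085030804 ≈ -0.059534 - 0.17811*I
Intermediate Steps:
Q = 2*I (Q = sqrt(-4) = 2*I ≈ 2.0*I)
R(v) = 4*I*v**2 (R(v) = (v*(v + v))*(2*I) = (v*(2*v))*(2*I) = (2*v**2)*(2*I) = 4*I*v**2)
(149**2 + 7301)/(-49804 + R(193)) = (149**2 + 7301)/(-49804 + 4*I*193**2) = (22201 + 7301)/(-49804 + 4*I*37249) = 29502/(-49804 + 148996*I) = 29502*((-49804 - 148996*I)/24680246432) = 14751*(-49804 - 148996*I)/12340123216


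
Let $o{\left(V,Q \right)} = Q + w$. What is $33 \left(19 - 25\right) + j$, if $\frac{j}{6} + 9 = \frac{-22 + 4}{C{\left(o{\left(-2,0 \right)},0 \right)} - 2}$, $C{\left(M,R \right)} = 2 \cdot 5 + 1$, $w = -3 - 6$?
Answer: $-264$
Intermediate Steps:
$w = -9$ ($w = -3 - 6 = -9$)
$o{\left(V,Q \right)} = -9 + Q$ ($o{\left(V,Q \right)} = Q - 9 = -9 + Q$)
$C{\left(M,R \right)} = 11$ ($C{\left(M,R \right)} = 10 + 1 = 11$)
$j = -66$ ($j = -54 + 6 \frac{-22 + 4}{11 - 2} = -54 + 6 \left(- \frac{18}{9}\right) = -54 + 6 \left(\left(-18\right) \frac{1}{9}\right) = -54 + 6 \left(-2\right) = -54 - 12 = -66$)
$33 \left(19 - 25\right) + j = 33 \left(19 - 25\right) - 66 = 33 \left(-6\right) - 66 = -198 - 66 = -264$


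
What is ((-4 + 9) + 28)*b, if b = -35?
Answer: -1155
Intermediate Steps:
((-4 + 9) + 28)*b = ((-4 + 9) + 28)*(-35) = (5 + 28)*(-35) = 33*(-35) = -1155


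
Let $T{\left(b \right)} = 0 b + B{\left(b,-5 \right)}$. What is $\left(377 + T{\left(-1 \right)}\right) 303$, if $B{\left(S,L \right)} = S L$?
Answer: $115746$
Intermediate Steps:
$B{\left(S,L \right)} = L S$
$T{\left(b \right)} = - 5 b$ ($T{\left(b \right)} = 0 b - 5 b = 0 - 5 b = - 5 b$)
$\left(377 + T{\left(-1 \right)}\right) 303 = \left(377 - -5\right) 303 = \left(377 + 5\right) 303 = 382 \cdot 303 = 115746$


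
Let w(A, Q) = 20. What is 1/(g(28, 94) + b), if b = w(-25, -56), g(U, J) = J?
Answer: 1/114 ≈ 0.0087719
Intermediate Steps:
b = 20
1/(g(28, 94) + b) = 1/(94 + 20) = 1/114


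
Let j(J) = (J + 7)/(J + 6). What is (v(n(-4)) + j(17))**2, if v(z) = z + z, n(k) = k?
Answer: 25600/529 ≈ 48.393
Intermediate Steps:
j(J) = (7 + J)/(6 + J)
v(z) = 2*z
(v(n(-4)) + j(17))**2 = (2*(-4) + (7 + 17)/(6 + 17))**2 = (-8 + 24/23)**2 = (-160/23)**2 = 25600/529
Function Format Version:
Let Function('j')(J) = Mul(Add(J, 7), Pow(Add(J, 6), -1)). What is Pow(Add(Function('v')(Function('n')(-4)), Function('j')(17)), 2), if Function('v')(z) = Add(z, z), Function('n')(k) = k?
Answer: Rational(25600, 529) ≈ 48.393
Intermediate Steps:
Function('j')(J) = Mul(Pow(Add(6, J), -1), Add(7, J)) (Function('j')(J) = Mul(Add(7, J), Pow(Add(6, J), -1)) = Mul(Pow(Add(6, J), -1), Add(7, J)))
Function('v')(z) = Mul(2, z)
Pow(Add(Function('v')(Function('n')(-4)), Function('j')(17)), 2) = Pow(Add(Mul(2, -4), Mul(Pow(Add(6, 17), -1), Add(7, 17))), 2) = Pow(Add(-8, Mul(Pow(23, -1), 24)), 2) = Pow(Add(-8, Mul(Rational(1, 23), 24)), 2) = Pow(Add(-8, Rational(24, 23)), 2) = Pow(Rational(-160, 23), 2) = Rational(25600, 529)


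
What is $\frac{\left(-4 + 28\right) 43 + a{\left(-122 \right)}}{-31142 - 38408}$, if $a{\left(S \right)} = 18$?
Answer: $- \frac{21}{1391} \approx -0.015097$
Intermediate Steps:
$\frac{\left(-4 + 28\right) 43 + a{\left(-122 \right)}}{-31142 - 38408} = \frac{\left(-4 + 28\right) 43 + 18}{-31142 - 38408} = \frac{24 \cdot 43 + 18}{-69550} = \left(1032 + 18\right) \left(- \frac{1}{69550}\right) = 1050 \left(- \frac{1}{69550}\right) = - \frac{21}{1391}$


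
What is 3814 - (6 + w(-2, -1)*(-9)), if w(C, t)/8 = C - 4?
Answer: 3376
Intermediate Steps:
w(C, t) = -32 + 8*C (w(C, t) = 8*(C - 4) = 8*(-4 + C) = -32 + 8*C)
3814 - (6 + w(-2, -1)*(-9)) = 3814 - (6 + (-32 + 8*(-2))*(-9)) = 3814 - (6 + (-32 - 16)*(-9)) = 3814 - (6 - 48*(-9)) = 3814 - (6 + 432) = 3814 - 1*438 = 3814 - 438 = 3376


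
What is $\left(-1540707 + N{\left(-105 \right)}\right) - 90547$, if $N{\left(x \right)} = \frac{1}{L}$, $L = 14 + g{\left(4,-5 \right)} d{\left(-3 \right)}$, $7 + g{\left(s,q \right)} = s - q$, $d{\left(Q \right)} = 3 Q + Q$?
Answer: $- \frac{16312541}{10} \approx -1.6313 \cdot 10^{6}$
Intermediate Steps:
$d{\left(Q \right)} = 4 Q$
$g{\left(s,q \right)} = -7 + s - q$ ($g{\left(s,q \right)} = -7 - \left(q - s\right) = -7 + s - q$)
$L = -10$ ($L = 14 + \left(-7 + 4 - -5\right) 4 \left(-3\right) = 14 + \left(-7 + 4 + 5\right) \left(-12\right) = 14 + 2 \left(-12\right) = 14 - 24 = -10$)
$N{\left(x \right)} = - \frac{1}{10}$ ($N{\left(x \right)} = \frac{1}{-10} = - \frac{1}{10}$)
$\left(-1540707 + N{\left(-105 \right)}\right) - 90547 = \left(-1540707 - \frac{1}{10}\right) - 90547 = - \frac{15407071}{10} - 90547 = - \frac{16312541}{10}$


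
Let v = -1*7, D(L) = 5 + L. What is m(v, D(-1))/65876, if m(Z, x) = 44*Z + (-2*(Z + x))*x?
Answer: -71/16469 ≈ -0.0043111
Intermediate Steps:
v = -7
m(Z, x) = 44*Z + x*(-2*Z - 2*x) (m(Z, x) = 44*Z + (-2*Z - 2*x)*x = 44*Z + x*(-2*Z - 2*x))
m(v, D(-1))/65876 = (-2*(5 - 1)**2 + 44*(-7) - 2*(-7)*(5 - 1))/65876 = (-2*4**2 - 308 - 2*(-7)*4)*(1/65876) = (-2*16 - 308 + 56)*(1/65876) = (-32 - 308 + 56)*(1/65876) = -284*1/65876 = -71/16469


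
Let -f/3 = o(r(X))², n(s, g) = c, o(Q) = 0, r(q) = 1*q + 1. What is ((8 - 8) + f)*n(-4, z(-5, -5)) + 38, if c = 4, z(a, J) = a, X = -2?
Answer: 38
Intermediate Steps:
r(q) = 1 + q (r(q) = q + 1 = 1 + q)
n(s, g) = 4
f = 0 (f = -3*0² = -3*0 = 0)
((8 - 8) + f)*n(-4, z(-5, -5)) + 38 = ((8 - 8) + 0)*4 + 38 = (0 + 0)*4 + 38 = 0*4 + 38 = 0 + 38 = 38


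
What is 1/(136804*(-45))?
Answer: -1/6156180 ≈ -1.6244e-7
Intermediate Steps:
1/(136804*(-45)) = 1/(-6156180) = -1/6156180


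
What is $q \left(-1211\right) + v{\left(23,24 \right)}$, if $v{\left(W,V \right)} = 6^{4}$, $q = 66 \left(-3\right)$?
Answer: $241074$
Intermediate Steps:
$q = -198$
$v{\left(W,V \right)} = 1296$
$q \left(-1211\right) + v{\left(23,24 \right)} = \left(-198\right) \left(-1211\right) + 1296 = 239778 + 1296 = 241074$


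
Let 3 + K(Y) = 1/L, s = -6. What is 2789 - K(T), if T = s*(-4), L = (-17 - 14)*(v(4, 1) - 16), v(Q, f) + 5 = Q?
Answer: 1471383/527 ≈ 2792.0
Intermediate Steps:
v(Q, f) = -5 + Q
L = 527 (L = (-17 - 14)*((-5 + 4) - 16) = -31*(-1 - 16) = -31*(-17) = 527)
T = 24 (T = -6*(-4) = 24)
K(Y) = -1580/527 (K(Y) = -3 + 1/527 = -1580/527)
2789 - K(T) = 2789 - 1*(-1580/527) = 2789 + 1580/527 = 1471383/527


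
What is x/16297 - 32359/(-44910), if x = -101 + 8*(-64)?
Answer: 499824793/731898270 ≈ 0.68292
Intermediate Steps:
x = -613 (x = -101 - 512 = -613)
x/16297 - 32359/(-44910) = -613/16297 - 32359/(-44910) = -613*1/16297 - 32359*(-1/44910) = -613/16297 + 32359/44910 = 499824793/731898270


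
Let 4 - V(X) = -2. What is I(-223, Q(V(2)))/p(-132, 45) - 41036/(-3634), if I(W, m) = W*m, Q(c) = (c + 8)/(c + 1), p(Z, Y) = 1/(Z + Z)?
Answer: 213961366/1817 ≈ 1.1776e+5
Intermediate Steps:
V(X) = 6 (V(X) = 4 - 1*(-2) = 4 + 2 = 6)
p(Z, Y) = 1/(2*Z)
Q(c) = (8 + c)/(1 + c)
I(-223, Q(V(2)))/p(-132, 45) - 41036/(-3634) = (-223*(8 + 6)/(1 + 6))/(((1/2)/(-132))) - 41036/(-3634) = (-223*14/7)/(((1/2)*(-1/132))) - 41036*(-1/3634) = (-223*14/7)/(-1/264) + 20518/1817 = -223*2*(-264) + 20518/1817 = -446*(-264) + 20518/1817 = 117744 + 20518/1817 = 213961366/1817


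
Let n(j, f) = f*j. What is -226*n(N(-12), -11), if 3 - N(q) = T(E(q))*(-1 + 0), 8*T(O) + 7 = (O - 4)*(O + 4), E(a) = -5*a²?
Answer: 644372443/4 ≈ 1.6109e+8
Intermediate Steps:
T(O) = -7/8 + (-4 + O)*(4 + O)/8 (T(O) = -7/8 + ((O - 4)*(O + 4))/8 = -7/8 + ((-4 + O)*(4 + O))/8 = -7/8 + (-4 + O)*(4 + O)/8)
N(q) = ⅛ + 25*q⁴/8 (N(q) = 3 - (-23/8 + (-5*q²)²/8)*(-1 + 0) = 3 - (-23/8 + (25*q⁴)/8)*(-1) = 3 - (-23/8 + 25*q⁴/8)*(-1) = 3 - (23/8 - 25*q⁴/8) = 3 + (-23/8 + 25*q⁴/8) = ⅛ + 25*q⁴/8)
-226*n(N(-12), -11) = -(-2486)*(⅛ + (25/8)*(-12)⁴) = -(-2486)*(⅛ + (25/8)*20736) = -(-2486)*(⅛ + 64800) = -(-2486)*518401/8 = -226*(-5702411/8) = 644372443/4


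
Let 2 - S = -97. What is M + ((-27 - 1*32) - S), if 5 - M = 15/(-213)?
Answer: -10858/71 ≈ -152.93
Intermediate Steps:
S = 99 (S = 2 - 1*(-97) = 2 + 97 = 99)
M = 360/71 (M = 5 - 15/(-213) = 5 - 15*(-1)/213 = 5 - 1*(-5/71) = 5 + 5/71 = 360/71 ≈ 5.0704)
M + ((-27 - 1*32) - S) = 360/71 + ((-27 - 1*32) - 1*99) = 360/71 + ((-27 - 32) - 99) = 360/71 + (-59 - 99) = 360/71 - 158 = -10858/71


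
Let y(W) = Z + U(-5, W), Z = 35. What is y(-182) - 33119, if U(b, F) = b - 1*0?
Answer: -33089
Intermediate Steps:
U(b, F) = b (U(b, F) = b + 0 = b)
y(W) = 30 (y(W) = 35 - 5 = 30)
y(-182) - 33119 = 30 - 33119 = -33089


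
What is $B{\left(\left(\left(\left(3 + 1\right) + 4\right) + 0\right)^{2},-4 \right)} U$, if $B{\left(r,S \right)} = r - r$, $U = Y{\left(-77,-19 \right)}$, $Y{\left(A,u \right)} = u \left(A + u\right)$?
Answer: $0$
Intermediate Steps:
$U = 1824$ ($U = - 19 \left(-77 - 19\right) = \left(-19\right) \left(-96\right) = 1824$)
$B{\left(r,S \right)} = 0$
$B{\left(\left(\left(\left(3 + 1\right) + 4\right) + 0\right)^{2},-4 \right)} U = 0 \cdot 1824 = 0$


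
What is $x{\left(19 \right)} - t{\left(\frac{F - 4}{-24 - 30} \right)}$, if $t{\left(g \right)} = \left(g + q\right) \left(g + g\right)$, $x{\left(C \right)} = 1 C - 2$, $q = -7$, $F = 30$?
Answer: $\frac{7141}{729} \approx 9.7956$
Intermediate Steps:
$x{\left(C \right)} = -2 + C$ ($x{\left(C \right)} = C - 2 = -2 + C$)
$t{\left(g \right)} = 2 g \left(-7 + g\right)$ ($t{\left(g \right)} = \left(g - 7\right) \left(g + g\right) = \left(-7 + g\right) 2 g = 2 g \left(-7 + g\right)$)
$x{\left(19 \right)} - t{\left(\frac{F - 4}{-24 - 30} \right)} = \left(-2 + 19\right) - 2 \frac{30 - 4}{-24 - 30} \left(-7 + \frac{30 - 4}{-24 - 30}\right) = 17 - 2 \frac{26}{-54} \left(-7 + \frac{26}{-54}\right) = 17 - 2 \cdot 26 \left(- \frac{1}{54}\right) \left(-7 + 26 \left(- \frac{1}{54}\right)\right) = 17 - 2 \left(- \frac{13}{27}\right) \left(-7 - \frac{13}{27}\right) = 17 - 2 \left(- \frac{13}{27}\right) \left(- \frac{202}{27}\right) = 17 - \frac{5252}{729} = \frac{7141}{729}$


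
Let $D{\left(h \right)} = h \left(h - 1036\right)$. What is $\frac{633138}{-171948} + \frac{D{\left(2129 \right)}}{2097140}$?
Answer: $- \frac{3361074439}{1306518220} \approx -2.5725$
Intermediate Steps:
$D{\left(h \right)} = h \left(-1036 + h\right)$
$\frac{633138}{-171948} + \frac{D{\left(2129 \right)}}{2097140} = \frac{633138}{-171948} + \frac{2129 \left(-1036 + 2129\right)}{2097140} = 633138 \left(- \frac{1}{171948}\right) + 2129 \cdot 1093 \cdot \frac{1}{2097140} = - \frac{105523}{28658} + 2326997 \cdot \frac{1}{2097140} = - \frac{105523}{28658} + \frac{2326997}{2097140} = - \frac{3361074439}{1306518220}$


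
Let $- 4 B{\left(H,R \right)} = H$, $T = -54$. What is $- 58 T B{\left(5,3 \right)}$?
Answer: $-3915$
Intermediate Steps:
$B{\left(H,R \right)} = - \frac{H}{4}$
$- 58 T B{\left(5,3 \right)} = \left(-58\right) \left(-54\right) \left(\left(- \frac{1}{4}\right) 5\right) = 3132 \left(- \frac{5}{4}\right) = -3915$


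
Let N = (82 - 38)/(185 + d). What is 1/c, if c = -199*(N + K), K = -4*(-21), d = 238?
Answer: -423/7079624 ≈ -5.9749e-5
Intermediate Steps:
K = 84
N = 44/423 (N = (82 - 38)/(185 + 238) = 44/423 ≈ 0.10402)
c = -7079624/423 (c = -199*(44/423 + 84) = -199*35576/423 = -7079624/423 ≈ -16737.)
1/c = 1/(-7079624/423) = -423/7079624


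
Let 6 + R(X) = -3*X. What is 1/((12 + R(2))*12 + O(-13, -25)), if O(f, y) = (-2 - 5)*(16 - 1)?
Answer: -1/105 ≈ -0.0095238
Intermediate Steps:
R(X) = -6 - 3*X
O(f, y) = -105 (O(f, y) = -7*15 = -105)
1/((12 + R(2))*12 + O(-13, -25)) = 1/((12 + (-6 - 3*2))*12 - 105) = 1/((12 + (-6 - 6))*12 - 105) = 1/((12 - 12)*12 - 105) = 1/(0*12 - 105) = 1/(0 - 105) = 1/(-105) = -1/105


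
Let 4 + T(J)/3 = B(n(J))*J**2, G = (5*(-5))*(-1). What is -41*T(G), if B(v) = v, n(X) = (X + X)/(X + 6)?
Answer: -3828498/31 ≈ -1.2350e+5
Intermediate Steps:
n(X) = 2*X/(6 + X) (n(X) = (2*X)/(6 + X) = 2*X/(6 + X))
G = 25 (G = -25*(-1) = 25)
T(J) = -12 + 6*J**3/(6 + J) (T(J) = -12 + 3*((2*J/(6 + J))*J**2) = -12 + 3*(2*J**3/(6 + J)) = -12 + 6*J**3/(6 + J))
-41*T(G) = -246*(-12 + 25**3 - 2*25)/(6 + 25) = -246*(-12 + 15625 - 50)/31 = -246*15563/31 = -41*93378/31 = -3828498/31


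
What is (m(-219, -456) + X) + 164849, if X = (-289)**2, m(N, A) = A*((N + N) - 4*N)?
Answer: 48642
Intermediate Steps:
m(N, A) = -2*A*N (m(N, A) = A*(2*N - 4*N) = A*(-2*N) = -2*A*N)
X = 83521
(m(-219, -456) + X) + 164849 = (-2*(-456)*(-219) + 83521) + 164849 = (-199728 + 83521) + 164849 = -116207 + 164849 = 48642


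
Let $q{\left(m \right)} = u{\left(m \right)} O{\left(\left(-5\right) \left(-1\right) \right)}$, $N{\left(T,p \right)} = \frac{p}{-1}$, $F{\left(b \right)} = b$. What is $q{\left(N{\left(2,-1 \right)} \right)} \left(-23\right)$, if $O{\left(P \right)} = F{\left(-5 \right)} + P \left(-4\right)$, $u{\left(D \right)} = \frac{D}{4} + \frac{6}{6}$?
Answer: $\frac{2875}{4} \approx 718.75$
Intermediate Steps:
$u{\left(D \right)} = 1 + \frac{D}{4}$ ($u{\left(D \right)} = D \frac{1}{4} + 6 \cdot \frac{1}{6} = \frac{D}{4} + 1 = 1 + \frac{D}{4}$)
$N{\left(T,p \right)} = - p$ ($N{\left(T,p \right)} = p \left(-1\right) = - p$)
$O{\left(P \right)} = -5 - 4 P$ ($O{\left(P \right)} = -5 + P \left(-4\right) = -5 - 4 P$)
$q{\left(m \right)} = -25 - \frac{25 m}{4}$ ($q{\left(m \right)} = \left(1 + \frac{m}{4}\right) \left(-5 - 4 \left(\left(-5\right) \left(-1\right)\right)\right) = \left(1 + \frac{m}{4}\right) \left(-5 - 20\right) = \left(1 + \frac{m}{4}\right) \left(-25\right) = -25 - \frac{25 m}{4}$)
$q{\left(N{\left(2,-1 \right)} \right)} \left(-23\right) = \left(-25 - \frac{25 \left(\left(-1\right) \left(-1\right)\right)}{4}\right) \left(-23\right) = \left(-25 - \frac{25}{4}\right) \left(-23\right) = \left(- \frac{125}{4}\right) \left(-23\right) = \frac{2875}{4}$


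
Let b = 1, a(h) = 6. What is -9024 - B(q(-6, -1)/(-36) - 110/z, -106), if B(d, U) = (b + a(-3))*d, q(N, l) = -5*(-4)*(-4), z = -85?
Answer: -1384438/153 ≈ -9048.6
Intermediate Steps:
q(N, l) = -80 (q(N, l) = 20*(-4) = -80)
B(d, U) = 7*d (B(d, U) = (1 + 6)*d = 7*d)
-9024 - B(q(-6, -1)/(-36) - 110/z, -106) = -9024 - 7*(-80/(-36) - 110/(-85)) = -9024 - 7*(-80*(-1/36) - 110*(-1/85)) = -9024 - 7*(20/9 + 22/17) = -9024 - 7*538/153 = -9024 - 1*3766/153 = -9024 - 3766/153 = -1384438/153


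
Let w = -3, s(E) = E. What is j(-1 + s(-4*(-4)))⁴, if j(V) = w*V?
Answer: 4100625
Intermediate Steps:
j(V) = -3*V
j(-1 + s(-4*(-4)))⁴ = (-3*(-1 - 4*(-4)))⁴ = (-3*(-1 + 16))⁴ = (-3*15)⁴ = (-45)⁴ = 4100625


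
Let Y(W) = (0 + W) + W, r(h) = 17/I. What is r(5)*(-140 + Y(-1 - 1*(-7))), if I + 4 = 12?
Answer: -272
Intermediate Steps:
I = 8 (I = -4 + 12 = 8)
r(h) = 17/8
Y(W) = 2*W (Y(W) = W + W = 2*W)
r(5)*(-140 + Y(-1 - 1*(-7))) = 17*(-140 + 2*(-1 - 1*(-7)))/8 = 17*(-140 + 2*(-1 + 7))/8 = 17*(-140 + 2*6)/8 = 17*(-140 + 12)/8 = (17/8)*(-128) = -272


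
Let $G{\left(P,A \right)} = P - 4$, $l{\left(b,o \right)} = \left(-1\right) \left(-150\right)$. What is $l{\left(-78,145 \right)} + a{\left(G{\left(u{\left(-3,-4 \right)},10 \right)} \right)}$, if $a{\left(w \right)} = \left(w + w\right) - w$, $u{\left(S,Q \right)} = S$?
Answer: $143$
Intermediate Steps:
$l{\left(b,o \right)} = 150$
$G{\left(P,A \right)} = -4 + P$
$a{\left(w \right)} = w$ ($a{\left(w \right)} = 2 w - w = w$)
$l{\left(-78,145 \right)} + a{\left(G{\left(u{\left(-3,-4 \right)},10 \right)} \right)} = 150 - 7 = 143$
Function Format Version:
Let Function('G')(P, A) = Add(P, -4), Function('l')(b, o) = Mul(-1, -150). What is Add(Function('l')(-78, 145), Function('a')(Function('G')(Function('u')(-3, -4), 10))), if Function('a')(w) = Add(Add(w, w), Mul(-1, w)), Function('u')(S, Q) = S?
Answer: 143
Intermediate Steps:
Function('l')(b, o) = 150
Function('G')(P, A) = Add(-4, P)
Function('a')(w) = w (Function('a')(w) = Add(Mul(2, w), Mul(-1, w)) = w)
Add(Function('l')(-78, 145), Function('a')(Function('G')(Function('u')(-3, -4), 10))) = Add(150, Add(-4, -3)) = Add(150, -7) = 143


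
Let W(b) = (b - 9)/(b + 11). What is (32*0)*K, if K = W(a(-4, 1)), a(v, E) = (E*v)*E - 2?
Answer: 0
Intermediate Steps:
a(v, E) = -2 + v*E**2 (a(v, E) = v*E**2 - 2 = -2 + v*E**2)
W(b) = (-9 + b)/(11 + b)
K = -3 (K = (-9 + (-2 - 4*1**2))/(11 + (-2 - 4*1**2)) = (-9 + (-2 - 4*1))/(11 + (-2 - 4*1)) = (-9 + (-2 - 4))/(11 + (-2 - 4)) = (-9 - 6)/(11 - 6) = -15/5 = (1/5)*(-15) = -3)
(32*0)*K = (32*0)*(-3) = 0*(-3) = 0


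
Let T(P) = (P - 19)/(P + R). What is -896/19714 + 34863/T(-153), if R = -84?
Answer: 81443691011/1695404 ≈ 48038.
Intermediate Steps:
T(P) = (-19 + P)/(-84 + P) (T(P) = (P - 19)/(P - 84) = (-19 + P)/(-84 + P))
-896/19714 + 34863/T(-153) = -896/19714 + 34863/(((-19 - 153)/(-84 - 153))) = -896*1/19714 + 34863/((-172/(-237))) = -448/9857 + 34863/((-1/237*(-172))) = -448/9857 + 34863/(172/237) = -448/9857 + 34863*(237/172) = -448/9857 + 8262531/172 = 81443691011/1695404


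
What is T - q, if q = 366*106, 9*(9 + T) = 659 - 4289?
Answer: -117625/3 ≈ -39208.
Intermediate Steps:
T = -1237/3 (T = -9 + (659 - 4289)/9 = -9 + (1/9)*(-3630) = -9 - 1210/3 = -1237/3 ≈ -412.33)
q = 38796
T - q = -1237/3 - 1*38796 = -1237/3 - 38796 = -117625/3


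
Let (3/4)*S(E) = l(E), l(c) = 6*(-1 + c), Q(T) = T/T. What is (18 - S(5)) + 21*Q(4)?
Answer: 7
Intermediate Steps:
Q(T) = 1
l(c) = -6 + 6*c
S(E) = -8 + 8*E (S(E) = 4*(-6 + 6*E)/3 = -8 + 8*E)
(18 - S(5)) + 21*Q(4) = (18 - (-8 + 8*5)) + 21*1 = (18 - (-8 + 40)) + 21 = (18 - 1*32) + 21 = (18 - 32) + 21 = -14 + 21 = 7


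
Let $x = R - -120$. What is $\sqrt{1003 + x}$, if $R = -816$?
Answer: $\sqrt{307} \approx 17.521$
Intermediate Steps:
$x = -696$ ($x = -816 - -120 = -816 + 120 = -696$)
$\sqrt{1003 + x} = \sqrt{1003 - 696} = \sqrt{307}$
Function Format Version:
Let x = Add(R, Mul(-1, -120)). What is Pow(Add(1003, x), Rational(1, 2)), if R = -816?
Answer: Pow(307, Rational(1, 2)) ≈ 17.521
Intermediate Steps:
x = -696 (x = Add(-816, Mul(-1, -120)) = Add(-816, 120) = -696)
Pow(Add(1003, x), Rational(1, 2)) = Pow(Add(1003, -696), Rational(1, 2)) = Pow(307, Rational(1, 2))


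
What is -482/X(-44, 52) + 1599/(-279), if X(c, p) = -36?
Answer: 4273/558 ≈ 7.6577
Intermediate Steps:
-482/X(-44, 52) + 1599/(-279) = -482/(-36) + 1599/(-279) = -482*(-1/36) + 1599*(-1/279) = 241/18 - 533/93 = 4273/558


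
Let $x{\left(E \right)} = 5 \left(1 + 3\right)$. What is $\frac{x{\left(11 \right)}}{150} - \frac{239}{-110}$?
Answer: $\frac{761}{330} \approx 2.3061$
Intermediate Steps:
$x{\left(E \right)} = 20$ ($x{\left(E \right)} = 5 \cdot 4 = 20$)
$\frac{x{\left(11 \right)}}{150} - \frac{239}{-110} = \frac{20}{150} - \frac{239}{-110} = 20 \cdot \frac{1}{150} - - \frac{239}{110} = \frac{2}{15} + \frac{239}{110} = \frac{761}{330}$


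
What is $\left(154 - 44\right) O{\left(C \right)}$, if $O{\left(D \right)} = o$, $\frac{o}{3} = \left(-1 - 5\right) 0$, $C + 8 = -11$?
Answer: $0$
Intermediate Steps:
$C = -19$ ($C = -8 - 11 = -19$)
$o = 0$ ($o = 3 \left(-1 - 5\right) 0 = 3 \left(\left(-6\right) 0\right) = 3 \cdot 0 = 0$)
$O{\left(D \right)} = 0$
$\left(154 - 44\right) O{\left(C \right)} = \left(154 - 44\right) 0 = 110 \cdot 0 = 0$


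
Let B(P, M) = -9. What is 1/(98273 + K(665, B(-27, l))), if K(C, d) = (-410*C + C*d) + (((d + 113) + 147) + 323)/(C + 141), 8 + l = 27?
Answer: -403/72685599 ≈ -5.5444e-6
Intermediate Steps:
l = 19 (l = -8 + 27 = 19)
K(C, d) = -410*C + C*d + (583 + d)/(141 + C) (K(C, d) = (-410*C + C*d) + (((113 + d) + 147) + 323)/(141 + C) = (-410*C + C*d) + ((260 + d) + 323)/(141 + C) = (-410*C + C*d) + (583 + d)/(141 + C) = -410*C + C*d + (583 + d)/(141 + C))
1/(98273 + K(665, B(-27, l))) = 1/(98273 + (583 - 9 - 57810*665 - 410*665² - 9*665² + 141*665*(-9))/(141 + 665)) = 1/(98273 + (583 - 9 - 38443650 - 410*442225 - 9*442225 - 843885)/806) = 1/(98273 + (583 - 9 - 38443650 - 181312250 - 3980025 - 843885)/806) = 1/(98273 + (1/806)*(-224579236)) = 1/(98273 - 112289618/403) = 1/(-72685599/403) = -403/72685599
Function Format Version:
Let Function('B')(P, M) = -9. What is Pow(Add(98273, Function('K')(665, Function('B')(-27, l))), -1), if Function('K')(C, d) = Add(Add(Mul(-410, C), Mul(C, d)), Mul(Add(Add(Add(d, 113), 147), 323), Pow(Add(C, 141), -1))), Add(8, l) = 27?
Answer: Rational(-403, 72685599) ≈ -5.5444e-6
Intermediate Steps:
l = 19 (l = Add(-8, 27) = 19)
Function('K')(C, d) = Add(Mul(-410, C), Mul(C, d), Mul(Pow(Add(141, C), -1), Add(583, d))) (Function('K')(C, d) = Add(Add(Mul(-410, C), Mul(C, d)), Mul(Add(Add(Add(113, d), 147), 323), Pow(Add(141, C), -1))) = Add(Add(Mul(-410, C), Mul(C, d)), Mul(Add(Add(260, d), 323), Pow(Add(141, C), -1))) = Add(Add(Mul(-410, C), Mul(C, d)), Mul(Add(583, d), Pow(Add(141, C), -1))) = Add(Add(Mul(-410, C), Mul(C, d)), Mul(Pow(Add(141, C), -1), Add(583, d))) = Add(Mul(-410, C), Mul(C, d), Mul(Pow(Add(141, C), -1), Add(583, d))))
Pow(Add(98273, Function('K')(665, Function('B')(-27, l))), -1) = Pow(Add(98273, Mul(Pow(Add(141, 665), -1), Add(583, -9, Mul(-57810, 665), Mul(-410, Pow(665, 2)), Mul(-9, Pow(665, 2)), Mul(141, 665, -9)))), -1) = Pow(Add(98273, Mul(Pow(806, -1), Add(583, -9, -38443650, Mul(-410, 442225), Mul(-9, 442225), -843885))), -1) = Pow(Add(98273, Mul(Rational(1, 806), Add(583, -9, -38443650, -181312250, -3980025, -843885))), -1) = Pow(Add(98273, Mul(Rational(1, 806), -224579236)), -1) = Pow(Add(98273, Rational(-112289618, 403)), -1) = Pow(Rational(-72685599, 403), -1) = Rational(-403, 72685599)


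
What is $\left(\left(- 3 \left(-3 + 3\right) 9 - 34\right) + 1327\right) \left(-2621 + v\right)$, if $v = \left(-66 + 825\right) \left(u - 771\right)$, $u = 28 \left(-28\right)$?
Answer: $-1529445738$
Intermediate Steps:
$u = -784$
$v = -1180245$ ($v = \left(-66 + 825\right) \left(-784 - 771\right) = 759 \left(-1555\right) = -1180245$)
$\left(\left(- 3 \left(-3 + 3\right) 9 - 34\right) + 1327\right) \left(-2621 + v\right) = \left(\left(- 3 \left(-3 + 3\right) 9 - 34\right) + 1327\right) \left(-2621 - 1180245\right) = \left(\left(\left(-3\right) 0 \cdot 9 - 34\right) + 1327\right) \left(-1182866\right) = \left(\left(0 \cdot 9 - 34\right) + 1327\right) \left(-1182866\right) = \left(\left(0 - 34\right) + 1327\right) \left(-1182866\right) = \left(-34 + 1327\right) \left(-1182866\right) = 1293 \left(-1182866\right) = -1529445738$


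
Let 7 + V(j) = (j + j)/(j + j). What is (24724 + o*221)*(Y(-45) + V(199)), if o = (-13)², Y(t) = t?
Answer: -3165723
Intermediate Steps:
o = 169
V(j) = -6 (V(j) = -7 + (j + j)/(j + j) = -7 + (2*j)/((2*j)) = -7 + (2*j)*(1/(2*j)) = -7 + 1 = -6)
(24724 + o*221)*(Y(-45) + V(199)) = (24724 + 169*221)*(-45 - 6) = (24724 + 37349)*(-51) = 62073*(-51) = -3165723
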